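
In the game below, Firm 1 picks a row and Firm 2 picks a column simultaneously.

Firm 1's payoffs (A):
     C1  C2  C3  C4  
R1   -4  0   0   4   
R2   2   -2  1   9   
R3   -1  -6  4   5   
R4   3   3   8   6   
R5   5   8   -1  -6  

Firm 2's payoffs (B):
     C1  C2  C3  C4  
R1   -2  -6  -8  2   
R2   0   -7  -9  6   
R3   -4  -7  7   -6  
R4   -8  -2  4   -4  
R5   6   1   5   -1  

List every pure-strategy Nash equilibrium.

A profile is a Nash equilibrium when each player is best-responding to the other.
Firm 1's best responses — vs C1: R5 (payoff 5); vs C2: R5 (payoff 8); vs C3: R4 (payoff 8); vs C4: R2 (payoff 9).
Firm 2's best responses — vs R1: C4 (payoff 2); vs R2: C4 (payoff 6); vs R3: C3 (payoff 7); vs R4: C3 (payoff 4); vs R5: C1 (payoff 6).
Mutual best responses occur at (R2, C4), (R4, C3), and (R5, C1); at each, neither player gains by switching.

(R2, C4), (R4, C3), and (R5, C1)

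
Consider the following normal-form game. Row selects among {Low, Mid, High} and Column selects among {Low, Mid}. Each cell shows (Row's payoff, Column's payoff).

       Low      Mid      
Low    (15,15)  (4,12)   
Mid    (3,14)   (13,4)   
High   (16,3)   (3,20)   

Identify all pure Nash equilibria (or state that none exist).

Check mutual best responses: a cell is a NE iff neither player can gain by unilaterally deviating.
Row's best responses — vs Low: High (payoff 16); vs Mid: Mid (payoff 13).
Column's best responses — vs Low: Low (payoff 15); vs Mid: Low (payoff 14); vs High: Mid (payoff 20).
No cell has both players best-responding. For instance, Row's best reply to Mid is Mid, but against Mid Column prefers Low over Mid.

No pure-strategy Nash equilibrium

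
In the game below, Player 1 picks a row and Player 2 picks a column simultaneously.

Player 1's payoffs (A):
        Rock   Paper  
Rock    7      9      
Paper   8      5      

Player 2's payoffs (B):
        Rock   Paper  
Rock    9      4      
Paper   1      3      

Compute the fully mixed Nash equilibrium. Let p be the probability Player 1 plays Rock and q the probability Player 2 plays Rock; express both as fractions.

Each player's mixing probability is pinned down by making the *other* player indifferent.
Player 2 indifferent between Rock and Paper: p·9 + (1−p)·1 = p·4 + (1−p)·3 ⟹ 1 + 8p = 3 + 1p ⟹ p = 2/7.
Player 1 indifferent between Rock and Paper: q·7 + (1−q)·9 = q·8 + (1−q)·5 ⟹ 9 + (-2)q = 5 + 3q ⟹ q = 4/5.

p = 2/7, q = 4/5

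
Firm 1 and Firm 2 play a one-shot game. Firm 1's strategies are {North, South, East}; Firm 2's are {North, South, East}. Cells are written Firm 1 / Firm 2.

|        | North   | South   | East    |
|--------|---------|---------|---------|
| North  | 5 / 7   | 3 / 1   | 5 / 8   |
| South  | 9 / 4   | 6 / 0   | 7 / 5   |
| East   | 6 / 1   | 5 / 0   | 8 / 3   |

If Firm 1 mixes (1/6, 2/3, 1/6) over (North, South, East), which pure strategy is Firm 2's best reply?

East

Firm 2's best reply maximizes expected payoff against the mix.
North: (1/6)·7 + (2/3)·4 + (1/6)·1 = 4
South: (1/6)·1 + (2/3)·0 + (1/6)·0 = 1/6
East: (1/6)·8 + (2/3)·5 + (1/6)·3 = 31/6
Highest expected payoff is 31/6, from East.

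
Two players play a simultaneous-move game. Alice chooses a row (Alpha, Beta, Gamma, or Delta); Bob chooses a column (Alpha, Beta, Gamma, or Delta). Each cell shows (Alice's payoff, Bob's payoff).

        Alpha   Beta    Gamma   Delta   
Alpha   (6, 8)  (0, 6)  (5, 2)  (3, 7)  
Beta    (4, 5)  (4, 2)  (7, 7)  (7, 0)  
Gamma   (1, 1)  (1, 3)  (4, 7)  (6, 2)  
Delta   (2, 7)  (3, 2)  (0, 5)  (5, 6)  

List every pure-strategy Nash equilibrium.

(Alpha, Alpha) and (Beta, Gamma)

Find each player's best response to every opponent strategy; NE are the intersections.
Alice's best responses — vs Alpha: Alpha (payoff 6); vs Beta: Beta (payoff 4); vs Gamma: Beta (payoff 7); vs Delta: Beta (payoff 7).
Bob's best responses — vs Alpha: Alpha (payoff 8); vs Beta: Gamma (payoff 7); vs Gamma: Gamma (payoff 7); vs Delta: Alpha (payoff 7).
Mutual best responses occur at (Alpha, Alpha) and (Beta, Gamma); at each, neither player gains by switching.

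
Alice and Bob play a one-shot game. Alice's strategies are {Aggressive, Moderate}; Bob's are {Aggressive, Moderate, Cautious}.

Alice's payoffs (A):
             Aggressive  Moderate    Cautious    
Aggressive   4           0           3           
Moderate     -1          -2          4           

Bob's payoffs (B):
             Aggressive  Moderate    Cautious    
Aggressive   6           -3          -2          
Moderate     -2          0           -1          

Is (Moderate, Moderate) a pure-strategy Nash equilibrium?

Holding Bob at Moderate: Alice gets -2 from Moderate but could get 0 by switching to Aggressive. Alice has a profitable deviation.

No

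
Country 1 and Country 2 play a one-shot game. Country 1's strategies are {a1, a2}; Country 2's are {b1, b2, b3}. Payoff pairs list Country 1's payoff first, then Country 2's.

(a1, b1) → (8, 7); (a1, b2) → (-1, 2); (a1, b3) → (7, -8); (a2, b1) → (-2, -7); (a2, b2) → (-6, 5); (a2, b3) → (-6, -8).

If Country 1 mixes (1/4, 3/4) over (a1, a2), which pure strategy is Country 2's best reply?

b2

Country 2's best reply maximizes expected payoff against the mix.
b1: (1/4)·7 + (3/4)·(-7) = -7/2
b2: (1/4)·2 + (3/4)·5 = 17/4
b3: (1/4)·(-8) + (3/4)·(-8) = -8
Highest expected payoff is 17/4, from b2.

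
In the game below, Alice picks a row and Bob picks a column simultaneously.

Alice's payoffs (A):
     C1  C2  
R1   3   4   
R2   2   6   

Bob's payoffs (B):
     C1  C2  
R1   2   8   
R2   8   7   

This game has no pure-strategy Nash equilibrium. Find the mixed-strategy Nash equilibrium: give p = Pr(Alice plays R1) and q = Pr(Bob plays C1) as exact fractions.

Each player's mixing probability is pinned down by making the *other* player indifferent.
Bob indifferent between C1 and C2: p·2 + (1−p)·8 = p·8 + (1−p)·7 ⟹ 8 + (-6)p = 7 + 1p ⟹ p = 1/7.
Alice indifferent between R1 and R2: q·3 + (1−q)·4 = q·2 + (1−q)·6 ⟹ 4 + (-1)q = 6 + (-4)q ⟹ q = 2/3.

p = 1/7, q = 2/3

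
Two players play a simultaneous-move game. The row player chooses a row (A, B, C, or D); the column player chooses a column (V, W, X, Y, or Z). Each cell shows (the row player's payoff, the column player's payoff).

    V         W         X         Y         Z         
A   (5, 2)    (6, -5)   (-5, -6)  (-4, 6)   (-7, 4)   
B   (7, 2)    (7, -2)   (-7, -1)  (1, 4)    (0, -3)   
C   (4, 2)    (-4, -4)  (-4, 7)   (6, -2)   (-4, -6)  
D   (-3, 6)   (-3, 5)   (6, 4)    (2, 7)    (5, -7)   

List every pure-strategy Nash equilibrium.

Check mutual best responses: a cell is a NE iff neither player can gain by unilaterally deviating.
The row player's best responses — vs V: B (payoff 7); vs W: B (payoff 7); vs X: D (payoff 6); vs Y: C (payoff 6); vs Z: D (payoff 5).
The column player's best responses — vs A: Y (payoff 6); vs B: Y (payoff 4); vs C: X (payoff 7); vs D: Y (payoff 7).
No cell has both players best-responding. For instance, the row player's best reply to V is B, but against B the column player prefers Y over V.

There is no pure-strategy Nash equilibrium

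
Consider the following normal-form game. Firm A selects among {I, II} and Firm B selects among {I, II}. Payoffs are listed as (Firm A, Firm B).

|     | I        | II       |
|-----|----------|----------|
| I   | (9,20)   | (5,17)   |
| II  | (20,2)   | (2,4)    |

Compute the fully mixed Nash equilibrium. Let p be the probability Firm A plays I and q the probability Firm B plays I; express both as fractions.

Each player's mixing probability is pinned down by making the *other* player indifferent.
Firm B indifferent between I and II: p·20 + (1−p)·2 = p·17 + (1−p)·4 ⟹ 2 + 18p = 4 + 13p ⟹ p = 2/5.
Firm A indifferent between I and II: q·9 + (1−q)·5 = q·20 + (1−q)·2 ⟹ 5 + 4q = 2 + 18q ⟹ q = 3/14.

p = 2/5, q = 3/14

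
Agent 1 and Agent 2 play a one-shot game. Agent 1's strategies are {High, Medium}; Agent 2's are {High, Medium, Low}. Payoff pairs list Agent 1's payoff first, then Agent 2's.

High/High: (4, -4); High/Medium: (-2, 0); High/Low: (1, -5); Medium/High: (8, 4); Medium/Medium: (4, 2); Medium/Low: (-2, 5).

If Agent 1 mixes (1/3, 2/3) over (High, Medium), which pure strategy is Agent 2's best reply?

Agent 2's best reply maximizes expected payoff against the mix.
High: (1/3)·(-4) + (2/3)·4 = 4/3
Medium: (1/3)·0 + (2/3)·2 = 4/3
Low: (1/3)·(-5) + (2/3)·5 = 5/3
Highest expected payoff is 5/3, from Low.

Low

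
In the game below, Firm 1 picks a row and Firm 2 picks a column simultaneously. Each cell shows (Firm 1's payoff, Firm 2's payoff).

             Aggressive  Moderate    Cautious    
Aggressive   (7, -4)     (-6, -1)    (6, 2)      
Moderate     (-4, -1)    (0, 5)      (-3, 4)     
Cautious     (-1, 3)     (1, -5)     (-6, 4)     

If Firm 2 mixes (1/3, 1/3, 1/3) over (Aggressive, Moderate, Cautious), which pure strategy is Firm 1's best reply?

Firm 1's best reply maximizes expected payoff against the mix.
Aggressive: (1/3)·7 + (1/3)·(-6) + (1/3)·6 = 7/3
Moderate: (1/3)·(-4) + (1/3)·0 + (1/3)·(-3) = -7/3
Cautious: (1/3)·(-1) + (1/3)·1 + (1/3)·(-6) = -2
Highest expected payoff is 7/3, from Aggressive.

Aggressive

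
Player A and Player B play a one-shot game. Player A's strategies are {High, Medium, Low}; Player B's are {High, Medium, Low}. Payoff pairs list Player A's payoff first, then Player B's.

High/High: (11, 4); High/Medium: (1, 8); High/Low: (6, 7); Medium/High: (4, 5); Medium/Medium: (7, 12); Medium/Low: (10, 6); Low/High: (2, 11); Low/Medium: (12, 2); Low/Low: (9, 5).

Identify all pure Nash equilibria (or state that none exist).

Find each player's best response to every opponent strategy; NE are the intersections.
Player A's best responses — vs High: High (payoff 11); vs Medium: Low (payoff 12); vs Low: Medium (payoff 10).
Player B's best responses — vs High: Medium (payoff 8); vs Medium: Medium (payoff 12); vs Low: High (payoff 11).
No cell has both players best-responding. For instance, Player A's best reply to Medium is Low, but against Low Player B prefers High over Medium.

No pure-strategy Nash equilibrium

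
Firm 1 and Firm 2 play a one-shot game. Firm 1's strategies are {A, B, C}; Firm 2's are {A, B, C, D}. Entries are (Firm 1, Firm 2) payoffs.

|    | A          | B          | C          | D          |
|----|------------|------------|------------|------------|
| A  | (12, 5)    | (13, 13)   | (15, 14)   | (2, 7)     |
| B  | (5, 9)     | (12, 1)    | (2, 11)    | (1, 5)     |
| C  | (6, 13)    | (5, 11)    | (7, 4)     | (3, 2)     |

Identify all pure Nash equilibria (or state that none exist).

(A, C)

Find each player's best response to every opponent strategy; NE are the intersections.
Firm 1's best responses — vs A: A (payoff 12); vs B: A (payoff 13); vs C: A (payoff 15); vs D: C (payoff 3).
Firm 2's best responses — vs A: C (payoff 14); vs B: C (payoff 11); vs C: A (payoff 13).
The only mutual best response is (A, C); neither player gains by switching there.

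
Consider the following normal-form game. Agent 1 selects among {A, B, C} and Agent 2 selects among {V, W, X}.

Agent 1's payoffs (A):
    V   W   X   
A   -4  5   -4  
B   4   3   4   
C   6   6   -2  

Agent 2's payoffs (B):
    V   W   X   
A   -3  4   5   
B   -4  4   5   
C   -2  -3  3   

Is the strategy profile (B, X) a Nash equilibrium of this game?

Yes

Holding Agent 2 at X: Agent 1 gets 4 from B, versus -4 from A, -2 from C. No profitable deviation for Agent 1.
Holding Agent 1 at B: Agent 2 gets 5 from X, versus -4 from V, 4 from W. No profitable deviation for Agent 2 either.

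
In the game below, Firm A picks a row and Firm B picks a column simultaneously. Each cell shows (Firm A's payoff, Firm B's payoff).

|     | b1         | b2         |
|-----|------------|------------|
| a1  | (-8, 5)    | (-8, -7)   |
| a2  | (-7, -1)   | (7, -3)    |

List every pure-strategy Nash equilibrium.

Check mutual best responses: a cell is a NE iff neither player can gain by unilaterally deviating.
Firm A's best responses — vs b1: a2 (payoff -7); vs b2: a2 (payoff 7).
Firm B's best responses — vs a1: b1 (payoff 5); vs a2: b1 (payoff -1).
The only mutual best response is (a2, b1); neither player gains by switching there.

(a2, b1)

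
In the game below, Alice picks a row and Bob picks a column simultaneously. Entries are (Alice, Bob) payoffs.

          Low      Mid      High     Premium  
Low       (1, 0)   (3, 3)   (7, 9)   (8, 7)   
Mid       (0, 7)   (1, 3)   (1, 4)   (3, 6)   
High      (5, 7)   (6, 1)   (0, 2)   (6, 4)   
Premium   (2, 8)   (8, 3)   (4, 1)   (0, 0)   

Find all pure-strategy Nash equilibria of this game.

A profile is a Nash equilibrium when each player is best-responding to the other.
Alice's best responses — vs Low: High (payoff 5); vs Mid: Premium (payoff 8); vs High: Low (payoff 7); vs Premium: Low (payoff 8).
Bob's best responses — vs Low: High (payoff 9); vs Mid: Low (payoff 7); vs High: Low (payoff 7); vs Premium: Low (payoff 8).
Mutual best responses occur at (Low, High) and (High, Low); at each, neither player gains by switching.

(Low, High) and (High, Low)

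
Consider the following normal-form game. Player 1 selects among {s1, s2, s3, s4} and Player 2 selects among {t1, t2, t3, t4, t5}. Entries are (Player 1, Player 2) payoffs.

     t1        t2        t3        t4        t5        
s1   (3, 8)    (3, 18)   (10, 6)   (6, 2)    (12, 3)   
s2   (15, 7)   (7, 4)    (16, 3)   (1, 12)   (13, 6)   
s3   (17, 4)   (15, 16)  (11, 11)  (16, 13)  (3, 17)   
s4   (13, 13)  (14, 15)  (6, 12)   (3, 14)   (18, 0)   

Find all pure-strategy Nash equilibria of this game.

A profile is a Nash equilibrium when each player is best-responding to the other.
Player 1's best responses — vs t1: s3 (payoff 17); vs t2: s3 (payoff 15); vs t3: s2 (payoff 16); vs t4: s3 (payoff 16); vs t5: s4 (payoff 18).
Player 2's best responses — vs s1: t2 (payoff 18); vs s2: t4 (payoff 12); vs s3: t5 (payoff 17); vs s4: t2 (payoff 15).
No cell has both players best-responding. For instance, Player 1's best reply to t2 is s3, but against s3 Player 2 prefers t5 over t2.

None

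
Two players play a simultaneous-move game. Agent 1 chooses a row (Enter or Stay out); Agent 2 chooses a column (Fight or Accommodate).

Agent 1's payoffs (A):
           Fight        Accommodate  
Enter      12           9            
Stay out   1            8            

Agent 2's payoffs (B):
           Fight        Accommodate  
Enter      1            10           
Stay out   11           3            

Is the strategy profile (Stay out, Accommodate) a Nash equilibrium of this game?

No

Holding Agent 2 at Accommodate: Agent 1 gets 8 from Stay out but could get 9 by switching to Enter. Agent 1 has a profitable deviation.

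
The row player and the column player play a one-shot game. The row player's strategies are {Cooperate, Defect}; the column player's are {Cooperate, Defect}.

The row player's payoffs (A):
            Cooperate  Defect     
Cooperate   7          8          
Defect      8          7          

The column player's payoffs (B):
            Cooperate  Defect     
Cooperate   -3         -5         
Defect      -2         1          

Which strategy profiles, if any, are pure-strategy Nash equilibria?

No pure-strategy Nash equilibrium

Check mutual best responses: a cell is a NE iff neither player can gain by unilaterally deviating.
The row player's best responses — vs Cooperate: Defect (payoff 8); vs Defect: Cooperate (payoff 8).
The column player's best responses — vs Cooperate: Cooperate (payoff -3); vs Defect: Defect (payoff 1).
No cell has both players best-responding. For instance, the row player's best reply to Cooperate is Defect, but against Defect the column player prefers Defect over Cooperate.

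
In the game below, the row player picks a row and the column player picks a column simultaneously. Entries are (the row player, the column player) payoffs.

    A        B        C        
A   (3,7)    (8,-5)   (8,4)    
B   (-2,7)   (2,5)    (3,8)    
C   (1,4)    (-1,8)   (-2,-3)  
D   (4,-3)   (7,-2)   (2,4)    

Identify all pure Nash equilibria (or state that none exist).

None

A profile is a Nash equilibrium when each player is best-responding to the other.
The row player's best responses — vs A: D (payoff 4); vs B: A (payoff 8); vs C: A (payoff 8).
The column player's best responses — vs A: A (payoff 7); vs B: C (payoff 8); vs C: B (payoff 8); vs D: C (payoff 4).
No cell has both players best-responding. For instance, the row player's best reply to B is A, but against A the column player prefers A over B.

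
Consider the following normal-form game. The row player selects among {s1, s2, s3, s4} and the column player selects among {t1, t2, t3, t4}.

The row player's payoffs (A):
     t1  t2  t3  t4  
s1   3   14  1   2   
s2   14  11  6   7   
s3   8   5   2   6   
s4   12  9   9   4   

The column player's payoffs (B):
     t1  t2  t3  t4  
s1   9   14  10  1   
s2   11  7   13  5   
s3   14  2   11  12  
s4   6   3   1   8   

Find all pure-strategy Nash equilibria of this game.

Check mutual best responses: a cell is a NE iff neither player can gain by unilaterally deviating.
The row player's best responses — vs t1: s2 (payoff 14); vs t2: s1 (payoff 14); vs t3: s4 (payoff 9); vs t4: s2 (payoff 7).
The column player's best responses — vs s1: t2 (payoff 14); vs s2: t3 (payoff 13); vs s3: t1 (payoff 14); vs s4: t4 (payoff 8).
The only mutual best response is (s1, t2); neither player gains by switching there.

(s1, t2)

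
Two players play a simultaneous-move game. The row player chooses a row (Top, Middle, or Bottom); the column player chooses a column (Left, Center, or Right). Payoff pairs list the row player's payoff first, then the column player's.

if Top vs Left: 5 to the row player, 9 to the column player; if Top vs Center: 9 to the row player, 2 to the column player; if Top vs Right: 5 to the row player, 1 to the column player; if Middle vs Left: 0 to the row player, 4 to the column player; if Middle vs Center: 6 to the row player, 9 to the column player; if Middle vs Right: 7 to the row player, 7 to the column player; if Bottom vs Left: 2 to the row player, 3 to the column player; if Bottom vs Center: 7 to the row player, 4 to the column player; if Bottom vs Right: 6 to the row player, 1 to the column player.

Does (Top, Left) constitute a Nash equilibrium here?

Yes

Holding the column player at Left: the row player gets 5 from Top, versus 0 from Middle, 2 from Bottom. No profitable deviation for the row player.
Holding the row player at Top: the column player gets 9 from Left, versus 2 from Center, 1 from Right. No profitable deviation for the column player either.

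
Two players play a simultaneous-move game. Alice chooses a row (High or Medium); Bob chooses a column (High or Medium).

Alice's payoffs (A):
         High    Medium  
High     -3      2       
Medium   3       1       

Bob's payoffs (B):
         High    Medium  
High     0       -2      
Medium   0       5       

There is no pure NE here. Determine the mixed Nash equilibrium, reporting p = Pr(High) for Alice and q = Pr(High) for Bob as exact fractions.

In a mixed NE each player is indifferent between their pure strategies, so the opponent's mix sets the indifference.
Bob indifferent between High and Medium: p·0 + (1−p)·0 = p·(-2) + (1−p)·5 ⟹ 0 + 0p = 5 + (-7)p ⟹ p = 5/7.
Alice indifferent between High and Medium: q·(-3) + (1−q)·2 = q·3 + (1−q)·1 ⟹ 2 + (-5)q = 1 + 2q ⟹ q = 1/7.

p = 5/7, q = 1/7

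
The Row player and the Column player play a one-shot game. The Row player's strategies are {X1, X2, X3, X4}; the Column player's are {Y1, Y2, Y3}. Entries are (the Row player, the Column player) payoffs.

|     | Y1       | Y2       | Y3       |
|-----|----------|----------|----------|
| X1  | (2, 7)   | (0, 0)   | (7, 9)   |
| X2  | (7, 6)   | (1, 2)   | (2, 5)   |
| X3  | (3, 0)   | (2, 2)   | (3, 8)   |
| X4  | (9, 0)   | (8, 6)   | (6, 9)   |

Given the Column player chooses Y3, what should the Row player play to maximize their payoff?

X1

With the Column player fixed at Y3, the Row player's payoffs are: X1 → 7, X2 → 2, X3 → 3, X4 → 6.
The maximum is 7, achieved by X1.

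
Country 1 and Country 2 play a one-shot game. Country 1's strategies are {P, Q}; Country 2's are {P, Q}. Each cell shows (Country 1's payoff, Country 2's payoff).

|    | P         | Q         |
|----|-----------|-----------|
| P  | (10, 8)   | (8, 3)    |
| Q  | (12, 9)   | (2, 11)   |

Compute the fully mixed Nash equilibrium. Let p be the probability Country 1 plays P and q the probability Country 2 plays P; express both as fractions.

p = 2/7, q = 3/4

In a mixed NE each player is indifferent between their pure strategies, so the opponent's mix sets the indifference.
Country 2 indifferent between P and Q: p·8 + (1−p)·9 = p·3 + (1−p)·11 ⟹ 9 + (-1)p = 11 + (-8)p ⟹ p = 2/7.
Country 1 indifferent between P and Q: q·10 + (1−q)·8 = q·12 + (1−q)·2 ⟹ 8 + 2q = 2 + 10q ⟹ q = 3/4.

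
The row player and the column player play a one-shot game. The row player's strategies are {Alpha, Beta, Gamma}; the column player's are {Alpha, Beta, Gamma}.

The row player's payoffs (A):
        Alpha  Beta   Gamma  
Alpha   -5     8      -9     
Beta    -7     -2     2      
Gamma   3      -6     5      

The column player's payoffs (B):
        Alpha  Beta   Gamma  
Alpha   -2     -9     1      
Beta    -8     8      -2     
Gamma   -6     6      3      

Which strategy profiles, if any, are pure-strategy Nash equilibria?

There is no pure-strategy Nash equilibrium

Find each player's best response to every opponent strategy; NE are the intersections.
The row player's best responses — vs Alpha: Gamma (payoff 3); vs Beta: Alpha (payoff 8); vs Gamma: Gamma (payoff 5).
The column player's best responses — vs Alpha: Gamma (payoff 1); vs Beta: Beta (payoff 8); vs Gamma: Beta (payoff 6).
No cell has both players best-responding. For instance, the row player's best reply to Beta is Alpha, but against Alpha the column player prefers Gamma over Beta.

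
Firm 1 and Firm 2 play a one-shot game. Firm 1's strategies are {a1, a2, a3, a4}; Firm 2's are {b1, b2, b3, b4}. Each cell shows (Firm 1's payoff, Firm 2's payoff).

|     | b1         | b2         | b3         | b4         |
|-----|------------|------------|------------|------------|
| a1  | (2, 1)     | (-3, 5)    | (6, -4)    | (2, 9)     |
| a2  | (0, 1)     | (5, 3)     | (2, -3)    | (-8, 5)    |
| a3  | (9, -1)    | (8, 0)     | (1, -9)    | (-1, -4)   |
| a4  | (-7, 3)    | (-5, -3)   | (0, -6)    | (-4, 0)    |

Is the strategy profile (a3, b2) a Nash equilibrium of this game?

Yes

Holding Firm 2 at b2: Firm 1 gets 8 from a3, versus -3 from a1, 5 from a2, -5 from a4. No profitable deviation for Firm 1.
Holding Firm 1 at a3: Firm 2 gets 0 from b2, versus -1 from b1, -9 from b3, -4 from b4. No profitable deviation for Firm 2 either.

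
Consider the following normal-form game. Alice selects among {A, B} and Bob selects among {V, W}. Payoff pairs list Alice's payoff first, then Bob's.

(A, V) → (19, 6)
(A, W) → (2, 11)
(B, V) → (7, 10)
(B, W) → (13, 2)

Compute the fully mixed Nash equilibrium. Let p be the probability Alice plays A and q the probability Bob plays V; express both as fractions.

p = 8/13, q = 11/23

Each player's mixing probability is pinned down by making the *other* player indifferent.
Bob indifferent between V and W: p·6 + (1−p)·10 = p·11 + (1−p)·2 ⟹ 10 + (-4)p = 2 + 9p ⟹ p = 8/13.
Alice indifferent between A and B: q·19 + (1−q)·2 = q·7 + (1−q)·13 ⟹ 2 + 17q = 13 + (-6)q ⟹ q = 11/23.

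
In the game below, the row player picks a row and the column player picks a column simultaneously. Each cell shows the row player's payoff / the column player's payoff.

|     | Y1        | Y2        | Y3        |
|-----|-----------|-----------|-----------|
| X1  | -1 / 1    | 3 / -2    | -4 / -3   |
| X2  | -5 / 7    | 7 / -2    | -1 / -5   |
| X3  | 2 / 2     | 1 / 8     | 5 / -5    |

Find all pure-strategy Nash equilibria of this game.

A profile is a Nash equilibrium when each player is best-responding to the other.
The row player's best responses — vs Y1: X3 (payoff 2); vs Y2: X2 (payoff 7); vs Y3: X3 (payoff 5).
The column player's best responses — vs X1: Y1 (payoff 1); vs X2: Y1 (payoff 7); vs X3: Y2 (payoff 8).
No cell has both players best-responding. For instance, the row player's best reply to Y2 is X2, but against X2 the column player prefers Y1 over Y2.

None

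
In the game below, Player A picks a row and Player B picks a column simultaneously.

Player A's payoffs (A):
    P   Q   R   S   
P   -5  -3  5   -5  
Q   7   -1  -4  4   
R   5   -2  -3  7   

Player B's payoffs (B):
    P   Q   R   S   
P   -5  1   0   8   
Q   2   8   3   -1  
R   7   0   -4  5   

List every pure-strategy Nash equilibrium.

(Q, Q)

Find each player's best response to every opponent strategy; NE are the intersections.
Player A's best responses — vs P: Q (payoff 7); vs Q: Q (payoff -1); vs R: P (payoff 5); vs S: R (payoff 7).
Player B's best responses — vs P: S (payoff 8); vs Q: Q (payoff 8); vs R: P (payoff 7).
The only mutual best response is (Q, Q); neither player gains by switching there.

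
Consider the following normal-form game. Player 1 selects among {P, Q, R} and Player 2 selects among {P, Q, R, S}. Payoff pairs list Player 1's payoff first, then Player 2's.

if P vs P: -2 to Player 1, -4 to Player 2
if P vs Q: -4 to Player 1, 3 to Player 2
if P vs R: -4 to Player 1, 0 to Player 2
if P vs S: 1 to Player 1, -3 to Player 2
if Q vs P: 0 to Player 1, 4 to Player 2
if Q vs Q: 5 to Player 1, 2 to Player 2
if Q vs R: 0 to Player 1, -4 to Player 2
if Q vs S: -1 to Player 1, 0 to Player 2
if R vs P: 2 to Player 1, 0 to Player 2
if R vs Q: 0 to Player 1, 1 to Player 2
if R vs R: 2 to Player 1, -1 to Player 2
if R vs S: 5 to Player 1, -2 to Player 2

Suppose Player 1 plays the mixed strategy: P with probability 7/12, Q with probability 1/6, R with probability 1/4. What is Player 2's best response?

Player 2's best reply maximizes expected payoff against the mix.
P: (7/12)·(-4) + (1/6)·4 + (1/4)·0 = -5/3
Q: (7/12)·3 + (1/6)·2 + (1/4)·1 = 7/3
R: (7/12)·0 + (1/6)·(-4) + (1/4)·(-1) = -11/12
S: (7/12)·(-3) + (1/6)·0 + (1/4)·(-2) = -9/4
Highest expected payoff is 7/3, from Q.

Q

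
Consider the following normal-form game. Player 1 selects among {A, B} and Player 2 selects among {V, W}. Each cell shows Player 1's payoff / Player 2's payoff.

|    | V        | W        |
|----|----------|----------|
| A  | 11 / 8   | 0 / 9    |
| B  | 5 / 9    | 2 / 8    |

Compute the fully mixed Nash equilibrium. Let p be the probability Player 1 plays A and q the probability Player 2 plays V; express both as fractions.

p = 1/2, q = 1/4

In a mixed NE each player is indifferent between their pure strategies, so the opponent's mix sets the indifference.
Player 2 indifferent between V and W: p·8 + (1−p)·9 = p·9 + (1−p)·8 ⟹ 9 + (-1)p = 8 + 1p ⟹ p = 1/2.
Player 1 indifferent between A and B: q·11 + (1−q)·0 = q·5 + (1−q)·2 ⟹ 0 + 11q = 2 + 3q ⟹ q = 1/4.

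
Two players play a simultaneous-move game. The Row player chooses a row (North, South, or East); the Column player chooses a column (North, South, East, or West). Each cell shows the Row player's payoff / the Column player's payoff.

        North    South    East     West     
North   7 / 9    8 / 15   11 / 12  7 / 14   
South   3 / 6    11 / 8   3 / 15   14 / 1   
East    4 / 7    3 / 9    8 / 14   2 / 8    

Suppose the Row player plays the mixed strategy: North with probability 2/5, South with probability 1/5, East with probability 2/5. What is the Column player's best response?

East

Compute the Column player's expected payoff from each pure strategy against the given mix.
North: (2/5)·9 + (1/5)·6 + (2/5)·7 = 38/5
South: (2/5)·15 + (1/5)·8 + (2/5)·9 = 56/5
East: (2/5)·12 + (1/5)·15 + (2/5)·14 = 67/5
West: (2/5)·14 + (1/5)·1 + (2/5)·8 = 9
Highest expected payoff is 67/5, from East.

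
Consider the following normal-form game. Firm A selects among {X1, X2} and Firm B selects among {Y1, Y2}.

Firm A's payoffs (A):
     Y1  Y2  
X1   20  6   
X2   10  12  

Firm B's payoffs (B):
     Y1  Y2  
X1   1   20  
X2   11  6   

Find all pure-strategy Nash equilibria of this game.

A profile is a Nash equilibrium when each player is best-responding to the other.
Firm A's best responses — vs Y1: X1 (payoff 20); vs Y2: X2 (payoff 12).
Firm B's best responses — vs X1: Y2 (payoff 20); vs X2: Y1 (payoff 11).
No cell has both players best-responding. For instance, Firm A's best reply to Y2 is X2, but against X2 Firm B prefers Y1 over Y2.

No pure-strategy Nash equilibrium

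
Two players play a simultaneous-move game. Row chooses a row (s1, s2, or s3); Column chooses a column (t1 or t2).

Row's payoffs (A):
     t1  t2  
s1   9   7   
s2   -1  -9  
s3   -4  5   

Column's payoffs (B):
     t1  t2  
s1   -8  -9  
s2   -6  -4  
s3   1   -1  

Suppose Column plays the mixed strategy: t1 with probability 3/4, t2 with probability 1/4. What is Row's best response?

Row's best reply maximizes expected payoff against the mix.
s1: (3/4)·9 + (1/4)·7 = 17/2
s2: (3/4)·(-1) + (1/4)·(-9) = -3
s3: (3/4)·(-4) + (1/4)·5 = -7/4
Highest expected payoff is 17/2, from s1.

s1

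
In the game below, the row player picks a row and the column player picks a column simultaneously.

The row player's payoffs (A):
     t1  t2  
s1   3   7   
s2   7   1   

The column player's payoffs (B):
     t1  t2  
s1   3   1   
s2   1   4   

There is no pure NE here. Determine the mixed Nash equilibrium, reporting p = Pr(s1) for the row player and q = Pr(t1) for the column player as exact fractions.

Each player's mixing probability is pinned down by making the *other* player indifferent.
The column player indifferent between t1 and t2: p·3 + (1−p)·1 = p·1 + (1−p)·4 ⟹ 1 + 2p = 4 + (-3)p ⟹ p = 3/5.
The row player indifferent between s1 and s2: q·3 + (1−q)·7 = q·7 + (1−q)·1 ⟹ 7 + (-4)q = 1 + 6q ⟹ q = 3/5.

p = 3/5, q = 3/5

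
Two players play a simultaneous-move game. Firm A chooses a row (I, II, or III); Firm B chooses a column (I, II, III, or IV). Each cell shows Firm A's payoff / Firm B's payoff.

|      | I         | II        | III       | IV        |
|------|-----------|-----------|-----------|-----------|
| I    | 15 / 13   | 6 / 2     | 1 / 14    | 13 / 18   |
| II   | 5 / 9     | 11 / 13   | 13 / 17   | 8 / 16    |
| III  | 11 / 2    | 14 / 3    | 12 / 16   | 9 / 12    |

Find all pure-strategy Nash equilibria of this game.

(I, IV) and (II, III)

Find each player's best response to every opponent strategy; NE are the intersections.
Firm A's best responses — vs I: I (payoff 15); vs II: III (payoff 14); vs III: II (payoff 13); vs IV: I (payoff 13).
Firm B's best responses — vs I: IV (payoff 18); vs II: III (payoff 17); vs III: III (payoff 16).
Mutual best responses occur at (I, IV) and (II, III); at each, neither player gains by switching.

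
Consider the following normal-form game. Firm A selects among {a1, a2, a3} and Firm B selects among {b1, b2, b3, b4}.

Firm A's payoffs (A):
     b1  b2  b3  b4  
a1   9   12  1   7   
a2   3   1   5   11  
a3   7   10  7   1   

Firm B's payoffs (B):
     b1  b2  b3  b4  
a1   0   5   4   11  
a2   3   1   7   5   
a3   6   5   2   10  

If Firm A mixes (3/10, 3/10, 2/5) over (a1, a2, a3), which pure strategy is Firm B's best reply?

b4

Firm B's best reply maximizes expected payoff against the mix.
b1: (3/10)·0 + (3/10)·3 + (2/5)·6 = 33/10
b2: (3/10)·5 + (3/10)·1 + (2/5)·5 = 19/5
b3: (3/10)·4 + (3/10)·7 + (2/5)·2 = 41/10
b4: (3/10)·11 + (3/10)·5 + (2/5)·10 = 44/5
Highest expected payoff is 44/5, from b4.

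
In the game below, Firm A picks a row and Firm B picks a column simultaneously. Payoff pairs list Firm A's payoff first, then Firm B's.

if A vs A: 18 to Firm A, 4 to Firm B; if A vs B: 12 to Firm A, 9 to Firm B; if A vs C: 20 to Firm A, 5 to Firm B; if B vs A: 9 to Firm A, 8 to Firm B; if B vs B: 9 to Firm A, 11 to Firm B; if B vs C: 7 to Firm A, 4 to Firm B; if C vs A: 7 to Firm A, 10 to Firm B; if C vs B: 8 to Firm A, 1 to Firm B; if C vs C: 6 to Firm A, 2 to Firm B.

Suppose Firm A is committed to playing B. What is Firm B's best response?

With Firm A fixed at B, Firm B's payoffs are: A → 8, B → 11, C → 4.
The maximum is 11, achieved by B.

B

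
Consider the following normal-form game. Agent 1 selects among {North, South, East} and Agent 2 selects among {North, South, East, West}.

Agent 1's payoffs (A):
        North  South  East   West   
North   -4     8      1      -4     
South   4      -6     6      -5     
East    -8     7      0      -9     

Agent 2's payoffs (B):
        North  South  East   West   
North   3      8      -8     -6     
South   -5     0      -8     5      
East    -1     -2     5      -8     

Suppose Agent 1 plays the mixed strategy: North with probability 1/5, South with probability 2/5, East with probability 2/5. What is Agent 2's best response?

Compute Agent 2's expected payoff from each pure strategy against the given mix.
North: (1/5)·3 + (2/5)·(-5) + (2/5)·(-1) = -9/5
South: (1/5)·8 + (2/5)·0 + (2/5)·(-2) = 4/5
East: (1/5)·(-8) + (2/5)·(-8) + (2/5)·5 = -14/5
West: (1/5)·(-6) + (2/5)·5 + (2/5)·(-8) = -12/5
Highest expected payoff is 4/5, from South.

South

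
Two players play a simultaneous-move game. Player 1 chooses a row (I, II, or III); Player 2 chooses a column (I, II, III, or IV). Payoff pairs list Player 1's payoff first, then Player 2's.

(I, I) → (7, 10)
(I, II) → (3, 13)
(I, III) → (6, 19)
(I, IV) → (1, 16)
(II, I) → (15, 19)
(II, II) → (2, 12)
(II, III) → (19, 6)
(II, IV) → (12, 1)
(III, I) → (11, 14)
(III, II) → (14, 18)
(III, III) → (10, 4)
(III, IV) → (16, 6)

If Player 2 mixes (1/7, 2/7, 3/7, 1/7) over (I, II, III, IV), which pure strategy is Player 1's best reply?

II

Compute Player 1's expected payoff from each pure strategy against the given mix.
I: (1/7)·7 + (2/7)·3 + (3/7)·6 + (1/7)·1 = 32/7
II: (1/7)·15 + (2/7)·2 + (3/7)·19 + (1/7)·12 = 88/7
III: (1/7)·11 + (2/7)·14 + (3/7)·10 + (1/7)·16 = 85/7
Highest expected payoff is 88/7, from II.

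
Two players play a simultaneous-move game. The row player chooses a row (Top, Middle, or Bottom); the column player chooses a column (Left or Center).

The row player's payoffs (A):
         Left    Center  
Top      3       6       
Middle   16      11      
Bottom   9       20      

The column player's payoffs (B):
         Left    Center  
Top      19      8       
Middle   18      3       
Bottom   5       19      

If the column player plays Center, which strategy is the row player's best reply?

With the column player fixed at Center, the row player's payoffs are: Top → 6, Middle → 11, Bottom → 20.
The maximum is 20, achieved by Bottom.

Bottom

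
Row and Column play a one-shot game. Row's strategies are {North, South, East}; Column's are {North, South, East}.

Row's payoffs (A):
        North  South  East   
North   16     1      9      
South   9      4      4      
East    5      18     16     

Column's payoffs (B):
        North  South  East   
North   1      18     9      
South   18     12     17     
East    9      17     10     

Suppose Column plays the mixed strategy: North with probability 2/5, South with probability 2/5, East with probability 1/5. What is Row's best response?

Row's best reply maximizes expected payoff against the mix.
North: (2/5)·16 + (2/5)·1 + (1/5)·9 = 43/5
South: (2/5)·9 + (2/5)·4 + (1/5)·4 = 6
East: (2/5)·5 + (2/5)·18 + (1/5)·16 = 62/5
Highest expected payoff is 62/5, from East.

East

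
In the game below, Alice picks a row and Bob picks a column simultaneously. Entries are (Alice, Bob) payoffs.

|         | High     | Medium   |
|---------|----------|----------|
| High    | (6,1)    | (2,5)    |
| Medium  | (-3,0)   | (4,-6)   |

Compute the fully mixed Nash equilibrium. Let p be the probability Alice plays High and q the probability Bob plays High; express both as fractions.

In a mixed NE each player is indifferent between their pure strategies, so the opponent's mix sets the indifference.
Bob indifferent between High and Medium: p·1 + (1−p)·0 = p·5 + (1−p)·(-6) ⟹ 0 + 1p = (-6) + 11p ⟹ p = 3/5.
Alice indifferent between High and Medium: q·6 + (1−q)·2 = q·(-3) + (1−q)·4 ⟹ 2 + 4q = 4 + (-7)q ⟹ q = 2/11.

p = 3/5, q = 2/11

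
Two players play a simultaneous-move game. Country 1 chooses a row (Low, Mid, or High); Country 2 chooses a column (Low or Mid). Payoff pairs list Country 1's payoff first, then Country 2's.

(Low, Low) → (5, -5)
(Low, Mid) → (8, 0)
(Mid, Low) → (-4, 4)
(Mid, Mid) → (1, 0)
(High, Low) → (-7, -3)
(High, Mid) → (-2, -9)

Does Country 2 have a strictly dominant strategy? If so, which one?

No strictly dominant strategy

A strategy is strictly dominant if it gives Country 2 a strictly higher payoff than every other strategy, against every choice by the opponent.
Low is not dominant: against Low, Mid gives 0 > -5.
Mid is not dominant: against Mid, Low gives 4 > 0.
No single strategy is best against every opponent action.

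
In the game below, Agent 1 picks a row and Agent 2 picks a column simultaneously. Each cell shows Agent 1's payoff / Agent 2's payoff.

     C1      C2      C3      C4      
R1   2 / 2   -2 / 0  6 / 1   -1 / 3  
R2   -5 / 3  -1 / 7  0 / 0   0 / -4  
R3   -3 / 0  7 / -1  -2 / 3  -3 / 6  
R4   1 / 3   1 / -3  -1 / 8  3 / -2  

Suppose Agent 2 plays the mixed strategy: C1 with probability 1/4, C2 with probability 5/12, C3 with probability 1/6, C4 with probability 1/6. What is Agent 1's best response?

Compute Agent 1's expected payoff from each pure strategy against the given mix.
R1: (1/4)·2 + (5/12)·(-2) + (1/6)·6 + (1/6)·(-1) = 1/2
R2: (1/4)·(-5) + (5/12)·(-1) + (1/6)·0 + (1/6)·0 = -5/3
R3: (1/4)·(-3) + (5/12)·7 + (1/6)·(-2) + (1/6)·(-3) = 4/3
R4: (1/4)·1 + (5/12)·1 + (1/6)·(-1) + (1/6)·3 = 1
Highest expected payoff is 4/3, from R3.

R3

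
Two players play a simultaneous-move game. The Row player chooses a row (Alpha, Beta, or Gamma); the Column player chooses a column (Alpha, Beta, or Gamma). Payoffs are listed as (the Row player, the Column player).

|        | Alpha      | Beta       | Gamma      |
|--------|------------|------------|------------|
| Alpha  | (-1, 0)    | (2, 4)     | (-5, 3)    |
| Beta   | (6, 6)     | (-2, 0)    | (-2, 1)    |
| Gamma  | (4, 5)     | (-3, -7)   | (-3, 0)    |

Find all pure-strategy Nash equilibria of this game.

(Alpha, Beta) and (Beta, Alpha)

Check mutual best responses: a cell is a NE iff neither player can gain by unilaterally deviating.
The Row player's best responses — vs Alpha: Beta (payoff 6); vs Beta: Alpha (payoff 2); vs Gamma: Beta (payoff -2).
The Column player's best responses — vs Alpha: Beta (payoff 4); vs Beta: Alpha (payoff 6); vs Gamma: Alpha (payoff 5).
Mutual best responses occur at (Alpha, Beta) and (Beta, Alpha); at each, neither player gains by switching.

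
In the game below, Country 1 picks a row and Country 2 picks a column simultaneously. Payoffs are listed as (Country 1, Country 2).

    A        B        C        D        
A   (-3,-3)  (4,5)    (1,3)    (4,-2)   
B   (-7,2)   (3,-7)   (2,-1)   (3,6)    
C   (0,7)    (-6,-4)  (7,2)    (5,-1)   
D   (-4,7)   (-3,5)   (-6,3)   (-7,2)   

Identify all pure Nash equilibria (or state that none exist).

Check mutual best responses: a cell is a NE iff neither player can gain by unilaterally deviating.
Country 1's best responses — vs A: C (payoff 0); vs B: A (payoff 4); vs C: C (payoff 7); vs D: C (payoff 5).
Country 2's best responses — vs A: B (payoff 5); vs B: D (payoff 6); vs C: A (payoff 7); vs D: A (payoff 7).
Mutual best responses occur at (A, B) and (C, A); at each, neither player gains by switching.

(A, B) and (C, A)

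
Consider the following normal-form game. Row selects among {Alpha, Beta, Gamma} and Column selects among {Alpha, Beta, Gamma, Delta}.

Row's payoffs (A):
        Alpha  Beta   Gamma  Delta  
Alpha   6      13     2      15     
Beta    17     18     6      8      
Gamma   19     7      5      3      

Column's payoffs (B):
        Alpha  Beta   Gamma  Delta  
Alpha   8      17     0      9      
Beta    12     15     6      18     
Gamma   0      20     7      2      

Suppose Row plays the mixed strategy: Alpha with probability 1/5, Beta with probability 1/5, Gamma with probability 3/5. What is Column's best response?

Beta

Compute Column's expected payoff from each pure strategy against the given mix.
Alpha: (1/5)·8 + (1/5)·12 + (3/5)·0 = 4
Beta: (1/5)·17 + (1/5)·15 + (3/5)·20 = 92/5
Gamma: (1/5)·0 + (1/5)·6 + (3/5)·7 = 27/5
Delta: (1/5)·9 + (1/5)·18 + (3/5)·2 = 33/5
Highest expected payoff is 92/5, from Beta.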